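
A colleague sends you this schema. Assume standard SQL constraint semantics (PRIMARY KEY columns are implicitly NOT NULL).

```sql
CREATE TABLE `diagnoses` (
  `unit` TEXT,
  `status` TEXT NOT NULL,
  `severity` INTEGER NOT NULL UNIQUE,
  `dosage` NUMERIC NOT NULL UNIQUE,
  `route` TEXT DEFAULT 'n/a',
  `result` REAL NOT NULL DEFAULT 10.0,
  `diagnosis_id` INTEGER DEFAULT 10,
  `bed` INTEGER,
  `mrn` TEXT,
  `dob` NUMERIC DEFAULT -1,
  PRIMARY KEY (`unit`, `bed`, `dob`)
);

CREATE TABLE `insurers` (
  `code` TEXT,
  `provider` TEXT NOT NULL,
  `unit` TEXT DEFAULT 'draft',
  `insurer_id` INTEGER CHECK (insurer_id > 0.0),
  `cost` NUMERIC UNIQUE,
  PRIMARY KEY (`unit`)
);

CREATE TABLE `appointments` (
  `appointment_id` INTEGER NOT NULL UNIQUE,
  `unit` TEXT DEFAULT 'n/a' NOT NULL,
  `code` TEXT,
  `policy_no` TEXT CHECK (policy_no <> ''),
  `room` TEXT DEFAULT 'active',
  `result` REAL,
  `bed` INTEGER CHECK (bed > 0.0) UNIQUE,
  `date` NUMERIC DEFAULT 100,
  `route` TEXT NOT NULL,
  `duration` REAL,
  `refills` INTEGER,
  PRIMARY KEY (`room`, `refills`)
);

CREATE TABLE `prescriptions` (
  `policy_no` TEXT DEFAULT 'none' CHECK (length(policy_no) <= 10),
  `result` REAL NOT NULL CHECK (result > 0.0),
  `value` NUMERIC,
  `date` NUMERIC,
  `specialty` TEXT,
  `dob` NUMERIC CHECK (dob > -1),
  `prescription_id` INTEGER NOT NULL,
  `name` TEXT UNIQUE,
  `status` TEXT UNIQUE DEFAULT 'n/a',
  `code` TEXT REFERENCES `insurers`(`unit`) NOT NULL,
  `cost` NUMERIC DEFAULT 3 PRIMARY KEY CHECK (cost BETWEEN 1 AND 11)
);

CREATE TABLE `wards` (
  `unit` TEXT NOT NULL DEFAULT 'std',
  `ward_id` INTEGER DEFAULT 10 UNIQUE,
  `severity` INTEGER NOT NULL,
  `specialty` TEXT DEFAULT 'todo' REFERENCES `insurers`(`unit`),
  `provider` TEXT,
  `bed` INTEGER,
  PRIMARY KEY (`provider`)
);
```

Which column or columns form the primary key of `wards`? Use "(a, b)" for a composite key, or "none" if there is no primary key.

provider is declared PRIMARY KEY as a table-level PRIMARY KEY clause.

provider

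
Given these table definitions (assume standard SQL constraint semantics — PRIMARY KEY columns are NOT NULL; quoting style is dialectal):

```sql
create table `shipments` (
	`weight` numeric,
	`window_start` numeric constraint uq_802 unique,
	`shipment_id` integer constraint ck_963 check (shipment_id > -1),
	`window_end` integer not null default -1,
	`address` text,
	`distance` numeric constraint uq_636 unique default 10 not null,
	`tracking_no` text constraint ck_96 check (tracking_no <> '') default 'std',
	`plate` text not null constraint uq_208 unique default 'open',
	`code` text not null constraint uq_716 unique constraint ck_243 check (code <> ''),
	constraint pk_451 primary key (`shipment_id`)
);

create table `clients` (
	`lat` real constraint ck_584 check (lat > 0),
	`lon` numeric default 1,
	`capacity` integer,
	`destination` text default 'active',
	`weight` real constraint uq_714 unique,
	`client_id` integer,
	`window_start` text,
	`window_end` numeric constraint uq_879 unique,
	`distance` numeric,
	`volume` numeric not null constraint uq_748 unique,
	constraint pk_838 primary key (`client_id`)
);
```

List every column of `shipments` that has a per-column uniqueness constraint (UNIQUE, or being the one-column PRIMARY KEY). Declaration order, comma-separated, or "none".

- weight: no UNIQUE or single-column PK constraint.
- window_start: declared UNIQUE → unique.
- shipment_id: single-column PRIMARY KEY → unique.
- window_end: no UNIQUE or single-column PK constraint.
- address: no UNIQUE or single-column PK constraint.
- distance: declared UNIQUE → unique.
- tracking_no: no UNIQUE or single-column PK constraint.
- plate: declared UNIQUE → unique.
- code: declared UNIQUE → unique.

window_start, shipment_id, distance, plate, code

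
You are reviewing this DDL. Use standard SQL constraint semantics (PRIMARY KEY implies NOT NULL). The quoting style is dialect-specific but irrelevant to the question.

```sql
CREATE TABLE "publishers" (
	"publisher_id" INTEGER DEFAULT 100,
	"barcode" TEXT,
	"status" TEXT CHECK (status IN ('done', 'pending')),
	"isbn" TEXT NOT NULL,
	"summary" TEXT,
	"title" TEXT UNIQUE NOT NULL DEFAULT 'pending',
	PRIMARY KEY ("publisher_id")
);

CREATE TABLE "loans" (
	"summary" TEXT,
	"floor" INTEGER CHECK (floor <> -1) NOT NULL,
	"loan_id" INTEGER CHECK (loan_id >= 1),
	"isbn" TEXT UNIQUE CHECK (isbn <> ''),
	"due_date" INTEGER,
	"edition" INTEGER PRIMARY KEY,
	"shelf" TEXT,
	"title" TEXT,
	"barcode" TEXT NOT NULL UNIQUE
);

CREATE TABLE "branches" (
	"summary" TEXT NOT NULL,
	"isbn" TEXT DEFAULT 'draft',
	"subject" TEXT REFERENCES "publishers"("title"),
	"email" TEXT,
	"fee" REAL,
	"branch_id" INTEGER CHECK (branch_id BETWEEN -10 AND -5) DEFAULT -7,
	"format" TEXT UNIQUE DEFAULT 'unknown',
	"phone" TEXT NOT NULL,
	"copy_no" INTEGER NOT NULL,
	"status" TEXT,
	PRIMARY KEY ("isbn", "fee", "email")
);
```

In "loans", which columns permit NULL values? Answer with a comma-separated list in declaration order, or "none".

- summary: no NOT NULL constraint applies → nullable.
- floor: declared NOT NULL → not nullable.
- loan_id: CHECK does not forbid NULL (a CHECK constraint passes when its expression is NULL) → nullable.
- isbn: CHECK does not forbid NULL (a CHECK constraint passes when its expression is NULL) → nullable.
- due_date: no NOT NULL constraint applies → nullable.
- edition: part of the PRIMARY KEY, which implies NOT NULL → not nullable.
- shelf: no NOT NULL constraint applies → nullable.
- title: no NOT NULL constraint applies → nullable.
- barcode: declared NOT NULL → not nullable.

summary, loan_id, isbn, due_date, shelf, title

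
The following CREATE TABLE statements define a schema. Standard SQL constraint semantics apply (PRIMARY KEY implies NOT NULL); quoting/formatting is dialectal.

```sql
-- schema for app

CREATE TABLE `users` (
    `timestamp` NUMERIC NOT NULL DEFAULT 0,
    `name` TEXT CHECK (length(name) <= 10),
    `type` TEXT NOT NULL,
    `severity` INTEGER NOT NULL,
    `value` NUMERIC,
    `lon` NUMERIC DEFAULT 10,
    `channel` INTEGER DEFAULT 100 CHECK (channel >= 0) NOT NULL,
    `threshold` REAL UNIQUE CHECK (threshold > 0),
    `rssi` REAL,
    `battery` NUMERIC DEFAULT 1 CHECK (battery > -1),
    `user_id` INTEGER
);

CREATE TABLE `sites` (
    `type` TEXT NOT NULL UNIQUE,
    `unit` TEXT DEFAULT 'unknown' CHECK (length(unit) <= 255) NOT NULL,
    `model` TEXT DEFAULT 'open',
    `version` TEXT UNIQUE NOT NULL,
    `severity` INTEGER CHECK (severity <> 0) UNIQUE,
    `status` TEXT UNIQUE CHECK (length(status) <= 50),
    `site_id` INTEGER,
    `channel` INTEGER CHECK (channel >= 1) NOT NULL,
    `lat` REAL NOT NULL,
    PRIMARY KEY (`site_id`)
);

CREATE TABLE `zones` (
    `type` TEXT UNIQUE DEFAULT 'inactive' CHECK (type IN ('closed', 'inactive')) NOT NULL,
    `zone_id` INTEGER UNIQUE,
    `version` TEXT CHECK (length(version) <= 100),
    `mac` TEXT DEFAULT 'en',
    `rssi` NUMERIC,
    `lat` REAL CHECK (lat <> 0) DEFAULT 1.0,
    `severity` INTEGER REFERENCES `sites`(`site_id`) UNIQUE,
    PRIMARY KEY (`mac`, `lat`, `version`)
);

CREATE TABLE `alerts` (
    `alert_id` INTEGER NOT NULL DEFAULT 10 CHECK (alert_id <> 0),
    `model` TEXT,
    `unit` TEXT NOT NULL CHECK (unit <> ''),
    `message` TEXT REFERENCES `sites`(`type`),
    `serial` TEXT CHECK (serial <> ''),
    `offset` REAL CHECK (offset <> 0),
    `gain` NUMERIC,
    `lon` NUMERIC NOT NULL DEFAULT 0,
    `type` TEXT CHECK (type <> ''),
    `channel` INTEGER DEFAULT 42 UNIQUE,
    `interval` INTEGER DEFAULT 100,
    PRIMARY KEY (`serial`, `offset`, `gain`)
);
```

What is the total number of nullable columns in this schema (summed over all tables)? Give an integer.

users: 7 nullable (name, value, lon, threshold, rssi, battery, user_id — PK none and explicit NOT NULL columns excluded).
sites: 3 nullable (model, severity, status — PK (site_id) and explicit NOT NULL columns excluded).
zones: 3 nullable (zone_id, rssi, severity — PK (mac, lat, version) and explicit NOT NULL columns excluded).
alerts: 5 nullable (model, message, type, channel, interval — PK (serial, offset, gain) and explicit NOT NULL columns excluded).
Total: 7 + 3 + 3 + 5 = 18.

18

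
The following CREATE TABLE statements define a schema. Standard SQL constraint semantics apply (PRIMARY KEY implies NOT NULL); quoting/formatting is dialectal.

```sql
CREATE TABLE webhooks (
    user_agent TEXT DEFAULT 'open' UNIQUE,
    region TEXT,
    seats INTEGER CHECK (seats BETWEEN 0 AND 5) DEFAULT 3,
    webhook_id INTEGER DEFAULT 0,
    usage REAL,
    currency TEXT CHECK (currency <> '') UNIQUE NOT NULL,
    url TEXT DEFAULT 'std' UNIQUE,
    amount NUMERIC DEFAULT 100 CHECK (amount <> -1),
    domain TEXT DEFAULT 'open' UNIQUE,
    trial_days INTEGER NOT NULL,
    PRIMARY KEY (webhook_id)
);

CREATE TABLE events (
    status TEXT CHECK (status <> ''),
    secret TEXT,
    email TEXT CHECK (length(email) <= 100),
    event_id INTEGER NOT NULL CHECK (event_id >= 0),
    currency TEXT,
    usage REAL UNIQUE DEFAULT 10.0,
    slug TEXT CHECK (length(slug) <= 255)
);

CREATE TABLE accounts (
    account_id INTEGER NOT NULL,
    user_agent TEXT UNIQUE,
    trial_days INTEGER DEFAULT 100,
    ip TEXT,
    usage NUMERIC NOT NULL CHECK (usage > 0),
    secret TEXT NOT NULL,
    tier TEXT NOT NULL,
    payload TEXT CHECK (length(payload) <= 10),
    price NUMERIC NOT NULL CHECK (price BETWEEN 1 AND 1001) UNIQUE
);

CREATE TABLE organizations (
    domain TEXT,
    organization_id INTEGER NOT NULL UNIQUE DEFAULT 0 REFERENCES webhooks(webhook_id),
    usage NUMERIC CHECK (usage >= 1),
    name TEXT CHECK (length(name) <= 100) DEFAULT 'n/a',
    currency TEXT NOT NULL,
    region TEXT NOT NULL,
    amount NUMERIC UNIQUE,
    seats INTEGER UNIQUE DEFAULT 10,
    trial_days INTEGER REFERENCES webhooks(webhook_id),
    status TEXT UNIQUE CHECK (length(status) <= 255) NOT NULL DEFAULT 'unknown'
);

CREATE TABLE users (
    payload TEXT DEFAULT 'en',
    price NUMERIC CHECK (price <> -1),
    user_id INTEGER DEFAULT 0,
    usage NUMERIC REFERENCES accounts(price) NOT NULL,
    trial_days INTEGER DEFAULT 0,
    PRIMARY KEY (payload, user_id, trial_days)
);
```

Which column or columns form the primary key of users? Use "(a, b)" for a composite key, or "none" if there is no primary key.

(payload, user_id, trial_days)

A table-level PRIMARY KEY clause names 3 columns: payload, user_id, trial_days.
This is a composite key — the combination is unique, not each column individually.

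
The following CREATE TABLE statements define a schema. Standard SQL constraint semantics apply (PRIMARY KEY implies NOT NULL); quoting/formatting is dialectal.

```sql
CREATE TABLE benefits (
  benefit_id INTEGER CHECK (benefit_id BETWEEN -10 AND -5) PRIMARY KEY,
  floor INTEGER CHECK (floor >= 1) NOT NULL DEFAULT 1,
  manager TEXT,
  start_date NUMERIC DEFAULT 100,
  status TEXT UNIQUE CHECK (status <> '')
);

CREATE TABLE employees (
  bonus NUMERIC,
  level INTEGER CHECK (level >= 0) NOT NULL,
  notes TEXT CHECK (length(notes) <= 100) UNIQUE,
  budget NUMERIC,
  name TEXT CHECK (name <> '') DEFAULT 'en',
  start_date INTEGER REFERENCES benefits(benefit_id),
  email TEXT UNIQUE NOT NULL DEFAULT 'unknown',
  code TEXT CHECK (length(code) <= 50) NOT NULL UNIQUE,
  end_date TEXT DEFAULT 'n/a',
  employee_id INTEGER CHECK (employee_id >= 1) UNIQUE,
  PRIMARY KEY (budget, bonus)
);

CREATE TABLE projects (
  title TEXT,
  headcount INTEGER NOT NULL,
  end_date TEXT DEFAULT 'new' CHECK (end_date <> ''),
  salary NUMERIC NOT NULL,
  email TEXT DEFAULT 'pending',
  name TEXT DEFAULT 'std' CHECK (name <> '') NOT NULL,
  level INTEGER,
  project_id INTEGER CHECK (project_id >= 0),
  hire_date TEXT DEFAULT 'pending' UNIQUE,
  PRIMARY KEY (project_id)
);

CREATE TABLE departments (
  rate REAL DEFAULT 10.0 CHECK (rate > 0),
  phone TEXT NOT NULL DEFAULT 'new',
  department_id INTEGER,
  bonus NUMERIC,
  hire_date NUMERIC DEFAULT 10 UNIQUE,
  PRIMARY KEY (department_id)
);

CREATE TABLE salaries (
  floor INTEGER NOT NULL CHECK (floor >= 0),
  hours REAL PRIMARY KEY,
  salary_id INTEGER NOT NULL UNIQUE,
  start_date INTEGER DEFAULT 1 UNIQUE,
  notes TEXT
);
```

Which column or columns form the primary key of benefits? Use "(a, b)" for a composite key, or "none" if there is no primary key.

benefit_id

benefit_id is declared PRIMARY KEY inline on the column.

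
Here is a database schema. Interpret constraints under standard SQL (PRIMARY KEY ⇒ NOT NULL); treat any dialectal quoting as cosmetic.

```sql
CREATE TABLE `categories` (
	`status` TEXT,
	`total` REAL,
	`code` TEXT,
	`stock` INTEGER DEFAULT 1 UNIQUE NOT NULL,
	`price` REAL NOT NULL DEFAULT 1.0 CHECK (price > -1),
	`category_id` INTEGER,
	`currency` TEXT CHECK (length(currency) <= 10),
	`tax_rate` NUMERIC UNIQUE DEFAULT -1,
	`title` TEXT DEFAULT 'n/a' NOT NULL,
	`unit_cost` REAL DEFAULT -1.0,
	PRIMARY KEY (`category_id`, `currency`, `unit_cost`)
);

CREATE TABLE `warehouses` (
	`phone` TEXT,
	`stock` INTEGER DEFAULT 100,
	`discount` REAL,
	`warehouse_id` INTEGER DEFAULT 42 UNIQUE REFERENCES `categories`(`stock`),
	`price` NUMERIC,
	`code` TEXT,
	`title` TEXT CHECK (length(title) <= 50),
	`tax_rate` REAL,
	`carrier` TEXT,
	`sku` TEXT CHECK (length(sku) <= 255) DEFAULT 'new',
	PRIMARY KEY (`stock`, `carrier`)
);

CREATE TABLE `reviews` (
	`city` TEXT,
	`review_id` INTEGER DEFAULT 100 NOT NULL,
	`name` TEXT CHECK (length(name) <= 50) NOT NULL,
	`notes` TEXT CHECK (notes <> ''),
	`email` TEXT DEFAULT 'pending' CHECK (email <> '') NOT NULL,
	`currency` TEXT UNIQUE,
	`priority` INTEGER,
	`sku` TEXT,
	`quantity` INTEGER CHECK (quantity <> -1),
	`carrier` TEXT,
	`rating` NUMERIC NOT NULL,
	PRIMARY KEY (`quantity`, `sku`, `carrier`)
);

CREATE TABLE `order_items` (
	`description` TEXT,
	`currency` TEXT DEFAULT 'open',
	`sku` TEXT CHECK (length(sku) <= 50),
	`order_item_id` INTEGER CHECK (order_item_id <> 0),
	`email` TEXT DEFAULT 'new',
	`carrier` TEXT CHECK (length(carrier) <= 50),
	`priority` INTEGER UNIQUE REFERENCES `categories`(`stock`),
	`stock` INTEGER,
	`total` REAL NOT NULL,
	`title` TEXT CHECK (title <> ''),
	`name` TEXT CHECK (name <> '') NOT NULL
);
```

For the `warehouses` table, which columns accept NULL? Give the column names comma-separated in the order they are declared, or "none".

phone, discount, warehouse_id, price, code, title, tax_rate, sku

- phone: no NOT NULL constraint applies → nullable.
- stock: part of the PRIMARY KEY, which implies NOT NULL → not nullable.
- discount: no NOT NULL constraint applies → nullable.
- warehouse_id: a foreign key column may be NULL unless separately constrained → nullable.
- price: no NOT NULL constraint applies → nullable.
- code: no NOT NULL constraint applies → nullable.
- title: CHECK does not forbid NULL (a CHECK constraint passes when its expression is NULL) → nullable.
- tax_rate: no NOT NULL constraint applies → nullable.
- carrier: part of the PRIMARY KEY, which implies NOT NULL → not nullable.
- sku: CHECK does not forbid NULL (a CHECK constraint passes when its expression is NULL) → nullable.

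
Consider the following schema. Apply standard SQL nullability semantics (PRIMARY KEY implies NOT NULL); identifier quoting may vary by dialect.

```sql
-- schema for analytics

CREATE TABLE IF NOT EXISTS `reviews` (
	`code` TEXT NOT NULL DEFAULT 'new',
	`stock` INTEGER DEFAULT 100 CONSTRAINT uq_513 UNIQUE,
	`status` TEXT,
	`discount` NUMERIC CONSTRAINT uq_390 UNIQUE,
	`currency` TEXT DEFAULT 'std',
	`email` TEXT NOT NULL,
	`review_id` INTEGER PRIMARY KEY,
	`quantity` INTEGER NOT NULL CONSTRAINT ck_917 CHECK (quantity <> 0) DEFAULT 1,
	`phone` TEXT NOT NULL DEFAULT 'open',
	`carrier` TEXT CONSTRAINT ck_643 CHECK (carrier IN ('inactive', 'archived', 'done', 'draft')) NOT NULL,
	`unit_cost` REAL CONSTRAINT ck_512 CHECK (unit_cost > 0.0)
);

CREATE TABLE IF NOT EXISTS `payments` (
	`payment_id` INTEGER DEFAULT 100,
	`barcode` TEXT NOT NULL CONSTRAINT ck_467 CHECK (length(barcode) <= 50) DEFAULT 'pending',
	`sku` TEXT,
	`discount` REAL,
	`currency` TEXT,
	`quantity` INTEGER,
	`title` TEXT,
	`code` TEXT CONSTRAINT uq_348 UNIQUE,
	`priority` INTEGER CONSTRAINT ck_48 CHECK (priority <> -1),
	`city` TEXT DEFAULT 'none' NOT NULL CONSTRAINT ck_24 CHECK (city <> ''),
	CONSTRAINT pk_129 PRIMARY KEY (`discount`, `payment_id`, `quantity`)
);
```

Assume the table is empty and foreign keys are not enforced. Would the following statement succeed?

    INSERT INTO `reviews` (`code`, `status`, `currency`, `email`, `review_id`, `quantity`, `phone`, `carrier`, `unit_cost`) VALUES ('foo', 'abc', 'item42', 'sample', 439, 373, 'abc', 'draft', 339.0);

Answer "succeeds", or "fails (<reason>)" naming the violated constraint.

NOT NULL columns: carrier is supplied; code is supplied; email is supplied; phone is supplied; quantity is supplied; review_id is supplied.
CHECK constraints: 373 satisfies (quantity <> 0); 'draft' satisfies (carrier IN ('inactive', 'archived', 'done', 'draft')); 339.0 satisfies (unit_cost > 0.0).
No constraint is violated.

succeeds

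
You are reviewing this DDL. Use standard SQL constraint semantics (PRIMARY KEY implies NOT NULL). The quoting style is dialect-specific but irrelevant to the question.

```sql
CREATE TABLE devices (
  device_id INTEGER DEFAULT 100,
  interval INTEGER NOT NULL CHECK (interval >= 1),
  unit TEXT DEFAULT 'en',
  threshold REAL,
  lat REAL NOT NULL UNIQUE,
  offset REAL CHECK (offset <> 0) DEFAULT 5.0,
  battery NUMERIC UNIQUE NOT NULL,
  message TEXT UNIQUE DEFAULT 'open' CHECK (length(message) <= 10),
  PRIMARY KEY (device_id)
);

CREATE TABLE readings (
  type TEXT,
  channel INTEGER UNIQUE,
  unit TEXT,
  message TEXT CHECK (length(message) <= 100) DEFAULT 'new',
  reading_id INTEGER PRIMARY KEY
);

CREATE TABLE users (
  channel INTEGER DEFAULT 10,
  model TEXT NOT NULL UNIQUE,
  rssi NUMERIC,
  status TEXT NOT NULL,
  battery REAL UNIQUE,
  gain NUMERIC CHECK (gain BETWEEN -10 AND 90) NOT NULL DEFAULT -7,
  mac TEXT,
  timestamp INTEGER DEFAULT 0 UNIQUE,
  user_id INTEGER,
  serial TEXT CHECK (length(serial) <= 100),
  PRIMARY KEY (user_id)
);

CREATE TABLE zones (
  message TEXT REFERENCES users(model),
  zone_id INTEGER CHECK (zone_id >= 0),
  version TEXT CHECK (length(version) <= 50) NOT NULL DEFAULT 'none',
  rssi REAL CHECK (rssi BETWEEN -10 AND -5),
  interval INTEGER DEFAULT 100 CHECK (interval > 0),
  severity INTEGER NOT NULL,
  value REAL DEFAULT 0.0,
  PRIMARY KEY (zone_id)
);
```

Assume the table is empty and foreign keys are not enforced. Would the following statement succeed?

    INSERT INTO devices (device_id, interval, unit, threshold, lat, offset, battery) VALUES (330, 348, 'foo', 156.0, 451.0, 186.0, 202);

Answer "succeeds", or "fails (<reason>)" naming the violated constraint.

succeeds

NOT NULL columns: battery is supplied; device_id is supplied; interval is supplied; lat is supplied.
CHECK constraints: 348 satisfies (interval >= 1); 186.0 satisfies (offset <> 0).
No constraint is violated.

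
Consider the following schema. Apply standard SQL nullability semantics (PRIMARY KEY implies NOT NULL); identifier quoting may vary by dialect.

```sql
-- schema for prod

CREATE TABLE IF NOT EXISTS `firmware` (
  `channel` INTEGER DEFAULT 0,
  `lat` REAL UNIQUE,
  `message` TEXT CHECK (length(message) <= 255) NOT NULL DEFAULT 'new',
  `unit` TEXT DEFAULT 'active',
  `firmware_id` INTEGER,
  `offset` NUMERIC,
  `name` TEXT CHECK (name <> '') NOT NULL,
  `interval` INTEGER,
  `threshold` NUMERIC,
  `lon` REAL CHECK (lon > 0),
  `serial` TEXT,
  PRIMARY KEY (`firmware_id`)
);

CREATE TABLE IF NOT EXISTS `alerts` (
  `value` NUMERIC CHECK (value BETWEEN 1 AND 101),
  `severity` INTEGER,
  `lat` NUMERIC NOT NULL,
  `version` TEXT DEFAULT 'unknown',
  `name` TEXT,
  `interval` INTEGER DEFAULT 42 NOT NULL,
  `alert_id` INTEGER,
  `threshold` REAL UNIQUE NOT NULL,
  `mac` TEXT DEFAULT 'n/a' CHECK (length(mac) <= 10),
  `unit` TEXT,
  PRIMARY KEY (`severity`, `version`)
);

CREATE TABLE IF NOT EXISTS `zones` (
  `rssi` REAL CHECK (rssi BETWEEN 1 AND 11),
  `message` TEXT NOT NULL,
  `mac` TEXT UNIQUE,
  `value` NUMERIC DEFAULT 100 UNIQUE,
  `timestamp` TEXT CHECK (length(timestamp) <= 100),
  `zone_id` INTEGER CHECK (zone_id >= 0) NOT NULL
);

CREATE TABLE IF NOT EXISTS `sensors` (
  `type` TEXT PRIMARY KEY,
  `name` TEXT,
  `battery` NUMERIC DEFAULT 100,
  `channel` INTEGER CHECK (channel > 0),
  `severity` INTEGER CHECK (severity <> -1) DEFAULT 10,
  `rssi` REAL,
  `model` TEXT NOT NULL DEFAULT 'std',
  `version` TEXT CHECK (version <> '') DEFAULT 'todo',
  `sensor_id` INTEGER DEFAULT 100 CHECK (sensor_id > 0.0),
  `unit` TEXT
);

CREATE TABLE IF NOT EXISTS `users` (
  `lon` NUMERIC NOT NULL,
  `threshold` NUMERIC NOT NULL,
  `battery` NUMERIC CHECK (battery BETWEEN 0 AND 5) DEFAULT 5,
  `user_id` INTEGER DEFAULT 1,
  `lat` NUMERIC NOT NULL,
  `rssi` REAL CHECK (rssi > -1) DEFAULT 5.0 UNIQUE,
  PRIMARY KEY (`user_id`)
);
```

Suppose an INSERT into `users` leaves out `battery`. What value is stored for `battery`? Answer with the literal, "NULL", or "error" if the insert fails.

battery has an explicit DEFAULT 5.
When the column is omitted from an INSERT, that default is used.

5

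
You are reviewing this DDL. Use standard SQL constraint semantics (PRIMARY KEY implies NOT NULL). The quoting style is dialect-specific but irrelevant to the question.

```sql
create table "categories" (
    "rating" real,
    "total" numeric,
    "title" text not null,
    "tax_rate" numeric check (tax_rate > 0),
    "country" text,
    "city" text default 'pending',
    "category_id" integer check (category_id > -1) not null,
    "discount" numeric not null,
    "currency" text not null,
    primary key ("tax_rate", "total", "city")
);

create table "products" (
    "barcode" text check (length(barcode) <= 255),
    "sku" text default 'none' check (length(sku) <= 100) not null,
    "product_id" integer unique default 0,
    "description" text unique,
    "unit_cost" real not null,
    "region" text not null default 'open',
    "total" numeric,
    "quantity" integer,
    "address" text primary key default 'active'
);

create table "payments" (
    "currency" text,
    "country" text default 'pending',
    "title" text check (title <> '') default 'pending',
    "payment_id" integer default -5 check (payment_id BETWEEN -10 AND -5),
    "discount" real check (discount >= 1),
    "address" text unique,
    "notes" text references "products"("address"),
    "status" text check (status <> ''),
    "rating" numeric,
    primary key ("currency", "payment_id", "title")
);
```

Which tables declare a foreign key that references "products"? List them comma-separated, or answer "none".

- payments.notes references products(address).

payments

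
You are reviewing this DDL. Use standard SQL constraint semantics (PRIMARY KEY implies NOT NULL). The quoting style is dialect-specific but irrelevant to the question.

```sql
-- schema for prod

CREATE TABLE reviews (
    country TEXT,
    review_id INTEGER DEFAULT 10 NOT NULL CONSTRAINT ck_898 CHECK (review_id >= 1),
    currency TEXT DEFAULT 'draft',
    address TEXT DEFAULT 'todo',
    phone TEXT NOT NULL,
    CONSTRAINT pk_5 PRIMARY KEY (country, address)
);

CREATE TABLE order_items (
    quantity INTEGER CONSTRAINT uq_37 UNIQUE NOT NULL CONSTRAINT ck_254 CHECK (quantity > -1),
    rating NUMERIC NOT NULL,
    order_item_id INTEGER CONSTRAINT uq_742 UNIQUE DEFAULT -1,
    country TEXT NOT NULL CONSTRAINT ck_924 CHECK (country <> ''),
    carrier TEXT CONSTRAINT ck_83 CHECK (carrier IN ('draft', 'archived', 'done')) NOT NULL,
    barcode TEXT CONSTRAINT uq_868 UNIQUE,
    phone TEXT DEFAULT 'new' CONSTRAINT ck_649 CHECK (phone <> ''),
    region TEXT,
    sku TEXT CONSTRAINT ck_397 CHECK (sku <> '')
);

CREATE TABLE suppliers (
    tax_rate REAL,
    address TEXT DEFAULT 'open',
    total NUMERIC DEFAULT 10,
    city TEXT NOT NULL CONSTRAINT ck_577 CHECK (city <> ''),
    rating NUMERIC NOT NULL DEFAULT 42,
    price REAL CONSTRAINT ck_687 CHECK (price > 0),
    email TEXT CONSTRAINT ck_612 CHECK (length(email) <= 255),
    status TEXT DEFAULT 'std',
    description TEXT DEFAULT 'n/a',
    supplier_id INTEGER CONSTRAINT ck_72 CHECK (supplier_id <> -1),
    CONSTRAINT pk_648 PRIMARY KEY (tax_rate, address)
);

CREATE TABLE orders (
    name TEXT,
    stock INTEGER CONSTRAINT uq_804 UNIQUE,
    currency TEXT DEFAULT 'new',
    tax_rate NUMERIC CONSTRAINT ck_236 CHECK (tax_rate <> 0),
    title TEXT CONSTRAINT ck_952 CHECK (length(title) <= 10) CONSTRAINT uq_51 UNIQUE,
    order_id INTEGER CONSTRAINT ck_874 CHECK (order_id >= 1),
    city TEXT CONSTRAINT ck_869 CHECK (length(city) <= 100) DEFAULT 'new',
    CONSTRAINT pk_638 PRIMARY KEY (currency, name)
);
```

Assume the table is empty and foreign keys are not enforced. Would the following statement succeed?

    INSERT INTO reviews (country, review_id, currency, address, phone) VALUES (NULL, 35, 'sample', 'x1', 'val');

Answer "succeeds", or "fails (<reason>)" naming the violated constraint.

fails (NOT NULL on country)

country is explicitly set to NULL, but country is part of the PRIMARY KEY (implied NOT NULL).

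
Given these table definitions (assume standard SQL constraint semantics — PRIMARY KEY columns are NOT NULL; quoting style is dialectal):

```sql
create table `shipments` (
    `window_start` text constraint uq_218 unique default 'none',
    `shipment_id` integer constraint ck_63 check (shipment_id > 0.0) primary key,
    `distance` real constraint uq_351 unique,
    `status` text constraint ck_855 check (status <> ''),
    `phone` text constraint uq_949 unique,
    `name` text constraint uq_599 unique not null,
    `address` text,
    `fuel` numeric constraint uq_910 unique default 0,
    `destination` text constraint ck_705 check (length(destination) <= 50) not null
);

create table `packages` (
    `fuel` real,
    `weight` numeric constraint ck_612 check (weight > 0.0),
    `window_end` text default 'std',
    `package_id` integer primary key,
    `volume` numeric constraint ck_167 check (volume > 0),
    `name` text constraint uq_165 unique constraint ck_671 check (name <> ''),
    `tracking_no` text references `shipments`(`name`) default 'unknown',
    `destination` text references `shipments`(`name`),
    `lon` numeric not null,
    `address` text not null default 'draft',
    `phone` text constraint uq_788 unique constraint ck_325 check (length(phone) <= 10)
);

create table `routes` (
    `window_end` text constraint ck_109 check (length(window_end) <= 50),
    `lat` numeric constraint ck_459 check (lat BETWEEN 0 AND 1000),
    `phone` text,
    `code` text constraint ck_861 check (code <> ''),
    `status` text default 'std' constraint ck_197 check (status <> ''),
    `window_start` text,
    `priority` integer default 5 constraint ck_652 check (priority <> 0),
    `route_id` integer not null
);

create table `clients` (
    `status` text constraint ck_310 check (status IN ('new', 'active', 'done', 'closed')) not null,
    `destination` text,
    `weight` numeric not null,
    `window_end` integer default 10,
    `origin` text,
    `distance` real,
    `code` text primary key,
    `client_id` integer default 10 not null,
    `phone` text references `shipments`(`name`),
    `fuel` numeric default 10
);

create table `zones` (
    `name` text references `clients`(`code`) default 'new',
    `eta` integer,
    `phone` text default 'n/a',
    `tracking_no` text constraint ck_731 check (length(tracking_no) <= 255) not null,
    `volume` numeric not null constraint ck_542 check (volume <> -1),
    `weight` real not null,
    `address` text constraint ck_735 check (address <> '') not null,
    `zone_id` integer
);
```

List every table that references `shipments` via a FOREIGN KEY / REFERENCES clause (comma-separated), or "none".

- packages.tracking_no references shipments(name).
- packages.destination references shipments(name).
- clients.phone references shipments(name).

packages, clients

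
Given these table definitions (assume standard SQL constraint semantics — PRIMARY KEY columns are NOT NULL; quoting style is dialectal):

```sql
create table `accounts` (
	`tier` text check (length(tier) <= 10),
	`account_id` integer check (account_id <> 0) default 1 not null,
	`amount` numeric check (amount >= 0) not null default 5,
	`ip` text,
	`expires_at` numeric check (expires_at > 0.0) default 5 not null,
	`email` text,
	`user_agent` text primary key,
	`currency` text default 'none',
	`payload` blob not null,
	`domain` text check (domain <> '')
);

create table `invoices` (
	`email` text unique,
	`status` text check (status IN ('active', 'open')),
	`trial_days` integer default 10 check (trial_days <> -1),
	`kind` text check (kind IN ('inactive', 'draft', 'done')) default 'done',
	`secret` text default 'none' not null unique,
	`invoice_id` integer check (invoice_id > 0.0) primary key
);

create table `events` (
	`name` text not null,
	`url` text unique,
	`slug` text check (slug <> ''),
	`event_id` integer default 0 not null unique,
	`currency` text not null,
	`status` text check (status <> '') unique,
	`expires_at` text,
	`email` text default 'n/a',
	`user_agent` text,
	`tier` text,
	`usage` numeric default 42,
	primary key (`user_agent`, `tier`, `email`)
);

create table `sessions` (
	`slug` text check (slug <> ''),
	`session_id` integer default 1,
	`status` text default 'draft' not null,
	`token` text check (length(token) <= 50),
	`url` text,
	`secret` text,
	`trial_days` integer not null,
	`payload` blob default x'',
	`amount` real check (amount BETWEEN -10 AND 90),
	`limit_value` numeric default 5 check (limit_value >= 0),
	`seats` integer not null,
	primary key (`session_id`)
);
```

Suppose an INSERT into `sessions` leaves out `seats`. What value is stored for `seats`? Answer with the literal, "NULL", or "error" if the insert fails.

error

seats has no DEFAULT clause.
Omitting it would insert NULL, but it is declared NOT NULL, so the INSERT fails.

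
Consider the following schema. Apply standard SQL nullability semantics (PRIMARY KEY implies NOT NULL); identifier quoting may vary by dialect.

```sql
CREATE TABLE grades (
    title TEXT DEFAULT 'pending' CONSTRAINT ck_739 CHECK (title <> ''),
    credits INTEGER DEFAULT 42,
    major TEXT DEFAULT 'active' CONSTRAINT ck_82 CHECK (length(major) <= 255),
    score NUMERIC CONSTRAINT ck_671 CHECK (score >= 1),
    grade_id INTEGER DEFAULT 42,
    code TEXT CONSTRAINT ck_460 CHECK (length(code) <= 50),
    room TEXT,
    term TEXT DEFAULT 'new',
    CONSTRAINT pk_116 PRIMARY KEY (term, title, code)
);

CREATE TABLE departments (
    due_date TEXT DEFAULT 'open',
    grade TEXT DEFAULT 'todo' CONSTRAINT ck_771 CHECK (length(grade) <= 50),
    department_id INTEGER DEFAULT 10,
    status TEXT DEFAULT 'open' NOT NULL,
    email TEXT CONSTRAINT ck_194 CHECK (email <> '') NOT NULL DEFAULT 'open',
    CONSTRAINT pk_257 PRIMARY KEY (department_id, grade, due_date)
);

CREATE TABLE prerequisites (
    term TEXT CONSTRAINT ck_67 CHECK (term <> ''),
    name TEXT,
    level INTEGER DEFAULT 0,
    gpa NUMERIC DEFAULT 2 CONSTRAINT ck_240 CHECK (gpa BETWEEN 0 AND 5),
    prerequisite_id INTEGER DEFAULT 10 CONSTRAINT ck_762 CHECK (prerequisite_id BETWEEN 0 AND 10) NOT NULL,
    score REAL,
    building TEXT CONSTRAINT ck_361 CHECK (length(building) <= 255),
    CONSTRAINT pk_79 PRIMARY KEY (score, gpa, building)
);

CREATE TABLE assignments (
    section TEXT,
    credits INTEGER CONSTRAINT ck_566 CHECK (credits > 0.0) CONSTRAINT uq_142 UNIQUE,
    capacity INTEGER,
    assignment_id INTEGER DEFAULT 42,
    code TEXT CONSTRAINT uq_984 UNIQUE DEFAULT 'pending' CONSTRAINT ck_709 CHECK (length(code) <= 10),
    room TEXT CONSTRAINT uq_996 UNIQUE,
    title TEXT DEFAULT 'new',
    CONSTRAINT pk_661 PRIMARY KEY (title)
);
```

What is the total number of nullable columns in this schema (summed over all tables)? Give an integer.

14

grades: 5 nullable (credits, major, score, grade_id, room — PK (term, title, code) and explicit NOT NULL columns excluded).
departments: 0 nullable (none — PK (department_id, grade, due_date) and explicit NOT NULL columns excluded).
prerequisites: 3 nullable (term, name, level — PK (score, gpa, building) and explicit NOT NULL columns excluded).
assignments: 6 nullable (section, credits, capacity, assignment_id, code, room — PK (title) and explicit NOT NULL columns excluded).
Total: 5 + 0 + 3 + 6 = 14.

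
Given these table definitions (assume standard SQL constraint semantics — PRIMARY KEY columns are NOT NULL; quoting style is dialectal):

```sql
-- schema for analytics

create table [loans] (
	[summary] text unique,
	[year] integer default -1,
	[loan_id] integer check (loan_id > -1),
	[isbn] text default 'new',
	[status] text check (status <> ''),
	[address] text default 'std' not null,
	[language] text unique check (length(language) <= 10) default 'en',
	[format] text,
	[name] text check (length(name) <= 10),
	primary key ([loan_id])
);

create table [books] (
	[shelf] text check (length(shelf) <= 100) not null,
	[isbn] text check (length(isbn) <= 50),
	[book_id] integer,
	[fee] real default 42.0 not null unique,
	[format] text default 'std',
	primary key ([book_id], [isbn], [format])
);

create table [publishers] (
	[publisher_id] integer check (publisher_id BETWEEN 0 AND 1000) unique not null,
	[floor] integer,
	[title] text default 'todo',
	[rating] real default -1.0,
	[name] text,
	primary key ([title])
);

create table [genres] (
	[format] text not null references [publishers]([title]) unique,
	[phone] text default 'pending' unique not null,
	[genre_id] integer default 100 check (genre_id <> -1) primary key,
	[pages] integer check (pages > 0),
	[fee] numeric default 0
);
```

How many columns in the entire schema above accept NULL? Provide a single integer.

loans: 7 nullable (summary, year, isbn, status, language, format, name — PK (loan_id) and explicit NOT NULL columns excluded).
books: 0 nullable (none — PK (book_id, isbn, format) and explicit NOT NULL columns excluded).
publishers: 3 nullable (floor, rating, name — PK (title) and explicit NOT NULL columns excluded).
genres: 2 nullable (pages, fee — PK (genre_id) and explicit NOT NULL columns excluded).
Total: 7 + 0 + 3 + 2 = 12.

12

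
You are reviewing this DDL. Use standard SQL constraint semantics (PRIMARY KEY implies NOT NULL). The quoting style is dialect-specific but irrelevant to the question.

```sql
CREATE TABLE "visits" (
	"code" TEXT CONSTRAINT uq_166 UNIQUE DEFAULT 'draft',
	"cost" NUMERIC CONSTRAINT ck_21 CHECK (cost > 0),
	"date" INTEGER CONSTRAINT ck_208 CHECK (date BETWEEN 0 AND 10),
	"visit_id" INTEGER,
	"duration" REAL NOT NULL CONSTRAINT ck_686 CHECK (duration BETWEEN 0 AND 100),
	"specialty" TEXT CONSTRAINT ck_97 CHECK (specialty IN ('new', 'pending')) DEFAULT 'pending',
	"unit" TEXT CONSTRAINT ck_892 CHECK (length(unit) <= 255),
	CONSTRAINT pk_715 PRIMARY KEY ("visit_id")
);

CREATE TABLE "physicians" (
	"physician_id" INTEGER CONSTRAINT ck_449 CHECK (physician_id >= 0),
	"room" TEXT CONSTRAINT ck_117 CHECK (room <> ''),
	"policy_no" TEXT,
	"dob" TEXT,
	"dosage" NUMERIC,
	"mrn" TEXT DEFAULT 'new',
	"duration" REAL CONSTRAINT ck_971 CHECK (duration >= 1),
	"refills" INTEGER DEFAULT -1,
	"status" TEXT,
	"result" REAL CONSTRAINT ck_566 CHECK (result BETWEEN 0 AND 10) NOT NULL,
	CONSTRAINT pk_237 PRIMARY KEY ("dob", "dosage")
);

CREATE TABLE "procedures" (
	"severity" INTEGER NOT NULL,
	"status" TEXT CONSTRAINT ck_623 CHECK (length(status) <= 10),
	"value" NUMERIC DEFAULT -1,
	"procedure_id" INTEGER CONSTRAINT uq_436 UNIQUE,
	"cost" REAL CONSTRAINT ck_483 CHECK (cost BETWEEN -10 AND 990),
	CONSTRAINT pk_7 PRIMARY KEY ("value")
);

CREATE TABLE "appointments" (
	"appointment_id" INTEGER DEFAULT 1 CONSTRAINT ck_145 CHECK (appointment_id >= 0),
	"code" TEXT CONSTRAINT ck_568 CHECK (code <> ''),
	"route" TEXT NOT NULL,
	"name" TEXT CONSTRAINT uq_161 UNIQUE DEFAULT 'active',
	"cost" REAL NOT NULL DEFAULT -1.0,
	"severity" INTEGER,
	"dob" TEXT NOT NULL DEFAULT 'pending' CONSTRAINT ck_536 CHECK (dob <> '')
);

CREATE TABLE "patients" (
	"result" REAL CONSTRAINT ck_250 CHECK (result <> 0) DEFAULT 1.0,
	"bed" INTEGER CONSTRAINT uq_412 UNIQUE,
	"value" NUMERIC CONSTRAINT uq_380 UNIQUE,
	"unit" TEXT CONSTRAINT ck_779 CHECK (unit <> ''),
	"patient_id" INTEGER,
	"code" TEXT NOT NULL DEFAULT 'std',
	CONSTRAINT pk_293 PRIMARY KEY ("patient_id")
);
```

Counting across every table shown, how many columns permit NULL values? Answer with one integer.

visits: 5 nullable (code, cost, date, specialty, unit — PK (visit_id) and explicit NOT NULL columns excluded).
physicians: 7 nullable (physician_id, room, policy_no, mrn, duration, refills, status — PK (dob, dosage) and explicit NOT NULL columns excluded).
procedures: 3 nullable (status, procedure_id, cost — PK (value) and explicit NOT NULL columns excluded).
appointments: 4 nullable (appointment_id, code, name, severity — PK none and explicit NOT NULL columns excluded).
patients: 4 nullable (result, bed, value, unit — PK (patient_id) and explicit NOT NULL columns excluded).
Total: 5 + 7 + 3 + 4 + 4 = 23.

23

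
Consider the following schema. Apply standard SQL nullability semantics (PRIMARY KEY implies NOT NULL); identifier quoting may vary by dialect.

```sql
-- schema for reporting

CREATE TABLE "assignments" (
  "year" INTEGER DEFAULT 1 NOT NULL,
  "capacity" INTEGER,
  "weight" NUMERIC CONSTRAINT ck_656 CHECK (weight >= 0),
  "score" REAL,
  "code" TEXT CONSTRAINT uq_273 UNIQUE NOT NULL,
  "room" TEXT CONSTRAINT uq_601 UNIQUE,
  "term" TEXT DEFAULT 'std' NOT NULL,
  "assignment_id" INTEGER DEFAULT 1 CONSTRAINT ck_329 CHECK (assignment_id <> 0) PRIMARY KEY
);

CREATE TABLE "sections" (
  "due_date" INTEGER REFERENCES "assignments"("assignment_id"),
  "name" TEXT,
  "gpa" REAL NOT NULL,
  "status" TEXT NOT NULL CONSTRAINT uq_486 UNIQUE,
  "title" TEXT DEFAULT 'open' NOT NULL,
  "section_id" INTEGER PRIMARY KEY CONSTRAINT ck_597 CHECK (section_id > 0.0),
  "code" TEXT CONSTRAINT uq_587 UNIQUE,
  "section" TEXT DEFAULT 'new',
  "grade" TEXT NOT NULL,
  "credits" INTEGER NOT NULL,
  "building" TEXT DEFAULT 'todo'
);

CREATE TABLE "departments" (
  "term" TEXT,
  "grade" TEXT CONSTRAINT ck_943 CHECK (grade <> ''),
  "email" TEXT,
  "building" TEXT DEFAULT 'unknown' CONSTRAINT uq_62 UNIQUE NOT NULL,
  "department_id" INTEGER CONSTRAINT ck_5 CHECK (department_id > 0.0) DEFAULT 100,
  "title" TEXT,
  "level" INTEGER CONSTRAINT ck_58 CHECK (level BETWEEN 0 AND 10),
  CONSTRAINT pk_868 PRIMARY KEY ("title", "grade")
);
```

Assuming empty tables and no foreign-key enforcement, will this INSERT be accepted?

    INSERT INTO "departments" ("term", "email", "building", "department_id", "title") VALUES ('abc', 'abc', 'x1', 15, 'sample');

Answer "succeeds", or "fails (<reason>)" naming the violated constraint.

fails (NOT NULL on grade)

grade is omitted from the column list and has no DEFAULT, so it would receive NULL.
But grade is part of the PRIMARY KEY (implied NOT NULL).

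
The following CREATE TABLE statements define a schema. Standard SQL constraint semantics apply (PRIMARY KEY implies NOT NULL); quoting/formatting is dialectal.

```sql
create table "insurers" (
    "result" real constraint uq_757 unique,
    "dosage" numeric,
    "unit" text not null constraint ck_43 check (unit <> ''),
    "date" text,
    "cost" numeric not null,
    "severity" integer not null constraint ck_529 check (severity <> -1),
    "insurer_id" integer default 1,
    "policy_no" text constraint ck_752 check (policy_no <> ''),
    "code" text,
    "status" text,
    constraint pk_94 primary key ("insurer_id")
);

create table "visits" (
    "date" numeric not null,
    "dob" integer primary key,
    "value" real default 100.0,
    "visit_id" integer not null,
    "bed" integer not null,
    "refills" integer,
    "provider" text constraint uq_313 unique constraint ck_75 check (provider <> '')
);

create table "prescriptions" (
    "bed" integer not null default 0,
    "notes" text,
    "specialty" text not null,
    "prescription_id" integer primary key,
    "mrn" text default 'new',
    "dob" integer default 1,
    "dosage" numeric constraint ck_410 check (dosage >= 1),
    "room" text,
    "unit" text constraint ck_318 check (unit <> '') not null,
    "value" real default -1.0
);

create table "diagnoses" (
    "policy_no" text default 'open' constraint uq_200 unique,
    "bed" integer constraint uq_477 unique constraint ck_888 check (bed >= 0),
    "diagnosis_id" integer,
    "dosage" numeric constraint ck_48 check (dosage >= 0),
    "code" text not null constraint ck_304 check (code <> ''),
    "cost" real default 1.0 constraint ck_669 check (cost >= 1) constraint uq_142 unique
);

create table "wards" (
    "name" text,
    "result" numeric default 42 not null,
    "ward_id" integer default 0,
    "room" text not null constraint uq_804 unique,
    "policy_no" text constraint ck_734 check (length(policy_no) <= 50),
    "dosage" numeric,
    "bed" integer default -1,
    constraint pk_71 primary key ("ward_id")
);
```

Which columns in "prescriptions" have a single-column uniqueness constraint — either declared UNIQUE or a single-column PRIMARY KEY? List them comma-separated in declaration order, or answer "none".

- bed: no UNIQUE or single-column PK constraint.
- notes: no UNIQUE or single-column PK constraint.
- specialty: no UNIQUE or single-column PK constraint.
- prescription_id: single-column PRIMARY KEY → unique.
- mrn: no UNIQUE or single-column PK constraint.
- dob: no UNIQUE or single-column PK constraint.
- dosage: no UNIQUE or single-column PK constraint.
- room: no UNIQUE or single-column PK constraint.
- unit: no UNIQUE or single-column PK constraint.
- value: no UNIQUE or single-column PK constraint.

prescription_id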